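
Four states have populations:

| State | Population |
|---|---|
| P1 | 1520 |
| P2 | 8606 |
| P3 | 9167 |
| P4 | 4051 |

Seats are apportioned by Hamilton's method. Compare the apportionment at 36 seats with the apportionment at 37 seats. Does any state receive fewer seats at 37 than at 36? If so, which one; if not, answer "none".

At 36 seats: P1 3, P2 13, P3 14, P4 6.
At 37 seats: P1 2, P2 14, P3 15, P4 6.
P1 drops from 3 to 2.

P1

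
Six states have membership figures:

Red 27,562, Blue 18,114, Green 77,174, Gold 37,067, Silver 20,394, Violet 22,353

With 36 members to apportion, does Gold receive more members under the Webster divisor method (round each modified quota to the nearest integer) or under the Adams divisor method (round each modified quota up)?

Webster: Red 5, Blue 3, Green 14, Gold 6, Silver 4, Violet 4.
Adams: Red 5, Blue 3, Green 13, Gold 7, Silver 4, Violet 4.
Gold gets 6 under Webster and 7 under Adams.

Adams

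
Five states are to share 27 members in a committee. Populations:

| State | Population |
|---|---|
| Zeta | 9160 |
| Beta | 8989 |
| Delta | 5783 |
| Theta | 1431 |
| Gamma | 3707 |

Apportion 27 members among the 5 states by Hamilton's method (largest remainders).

The standard divisor is 29070/27 ≈ 1076.667.
Standard quotas: Zeta 8.5077, Beta 8.3489, Delta 5.3712, Theta 1.3291, Gamma 3.4430.
Lower quotas: Zeta 8, Beta 8, Delta 5, Theta 1, Gamma 3 (sum 25, leaving 2 seats).
Remainders in descending order: Zeta 0.5077, Gamma 0.4430, Delta 0.3712, Beta 0.3489, Theta 0.3291.
Largest remainders: Zeta, Gamma receive the extra seats.

Zeta=9, Beta=8, Delta=5, Theta=1, Gamma=4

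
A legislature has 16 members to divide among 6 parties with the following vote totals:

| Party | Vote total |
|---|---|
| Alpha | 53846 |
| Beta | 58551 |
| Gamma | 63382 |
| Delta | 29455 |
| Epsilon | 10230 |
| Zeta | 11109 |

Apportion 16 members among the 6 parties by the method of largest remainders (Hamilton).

Total 226573; standard divisor 226573/16 ≈ 14160.812.
Standard quotas: Alpha 3.8025, Beta 4.1347, Gamma 4.4759, Delta 2.0800, Epsilon 0.7224, Zeta 0.7845.
Lower quotas: Alpha 3, Beta 4, Gamma 4, Delta 2, Epsilon 0, Zeta 0 (sum 13, leaving 3 seats).
Remainders in descending order: Alpha 0.8025, Zeta 0.7845, Epsilon 0.7224, Gamma 0.4759, Beta 0.1347, Delta 0.0800.
The surplus seats go to Alpha, Zeta, Epsilon.

Alpha 4, Beta 4, Gamma 4, Delta 2, Epsilon 1, Zeta 1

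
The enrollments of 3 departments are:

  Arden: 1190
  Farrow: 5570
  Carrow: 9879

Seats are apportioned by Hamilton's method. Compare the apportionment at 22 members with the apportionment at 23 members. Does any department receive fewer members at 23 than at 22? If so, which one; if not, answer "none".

Arden

At 22 seats: Arden 2, Farrow 7, Carrow 13.
At 23 seats: Arden 1, Farrow 8, Carrow 14.
Arden drops from 2 to 1.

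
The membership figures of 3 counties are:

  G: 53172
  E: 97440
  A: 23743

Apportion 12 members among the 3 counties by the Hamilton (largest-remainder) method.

G 4, E 7, A 1

Total 174355; standard divisor 174355/12 ≈ 14529.583.
Standard quotas: G 3.6596, E 6.7063, A 1.6341.
Lower quotas: G 3, E 6, A 1 (sum 10, leaving 2 seats).
Remainders in descending order: E 0.7063, G 0.6596, A 0.6341.
The surplus seats go to E, G.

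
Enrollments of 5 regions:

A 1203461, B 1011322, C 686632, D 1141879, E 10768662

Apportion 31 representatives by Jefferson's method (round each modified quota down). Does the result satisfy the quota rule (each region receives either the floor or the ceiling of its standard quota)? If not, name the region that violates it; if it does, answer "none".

Standard quotas: A 2.519, B 2.117, C 1.437, D 2.390, E 22.538.
Jefferson allocation: A 2, B 2, C 1, D 2, E 24.
E has quota 22.538 (lower 22, upper 23) but receives 24 — outside the quota interval.

E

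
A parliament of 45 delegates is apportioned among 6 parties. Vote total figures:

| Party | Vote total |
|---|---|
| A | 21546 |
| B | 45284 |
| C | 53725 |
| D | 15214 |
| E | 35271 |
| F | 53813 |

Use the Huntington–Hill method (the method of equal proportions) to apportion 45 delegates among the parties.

A=4, B=9, C=11, D=3, E=7, F=11

With divisor 4970: modified quotas A 4.335, B 9.111, C 10.810, D 3.061, E 7.097, F 10.828.
Geometric-mean thresholds: A √(4·5)=4.472, B √(9·10)=9.487, C √(10·11)=10.488, D √(3·4)=3.464, E √(7·8)=7.483, F √(10·11)=10.488.
Each quota rounded against its threshold gives A 4, B 9, C 11, D 3, E 7, F 11 (total 45).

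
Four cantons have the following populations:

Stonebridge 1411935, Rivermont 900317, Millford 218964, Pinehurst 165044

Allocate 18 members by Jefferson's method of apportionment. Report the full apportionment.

Standard divisor 2696260/18 ≈ 149792.222; standard quotas: Stonebridge 9.426, Rivermont 6.010, Millford 1.462, Pinehurst 1.102.
Rounding down gives 9, 6, 1, 1 = 17 seats, so the divisor must be adjusted.
With modified divisor 134900: modified quotas Stonebridge 10.467, Rivermont 6.674, Millford 1.623, Pinehurst 1.223.
Rounding down: Stonebridge 10, Rivermont 6, Millford 1, Pinehurst 1 (total 18).

Stonebridge: 10; Rivermont: 6; Millford: 1; Pinehurst: 1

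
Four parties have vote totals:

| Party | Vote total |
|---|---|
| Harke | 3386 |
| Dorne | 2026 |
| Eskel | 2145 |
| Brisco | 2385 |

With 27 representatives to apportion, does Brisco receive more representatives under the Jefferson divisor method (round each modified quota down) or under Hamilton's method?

Jefferson: Harke 9, Dorne 5, Eskel 6, Brisco 7.
Hamilton: Harke 9, Dorne 6, Eskel 6, Brisco 6.
Brisco gets 7 under Jefferson and 6 under Hamilton.

Jefferson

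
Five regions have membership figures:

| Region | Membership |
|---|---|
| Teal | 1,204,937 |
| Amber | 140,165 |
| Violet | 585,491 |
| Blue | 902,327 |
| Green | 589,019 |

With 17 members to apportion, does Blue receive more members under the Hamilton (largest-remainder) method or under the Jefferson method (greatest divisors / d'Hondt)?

Jefferson

Hamilton: Teal 6, Amber 1, Violet 3, Blue 4, Green 3.
Jefferson: Teal 6, Amber 0, Violet 3, Blue 5, Green 3.
Blue gets 4 under Hamilton and 5 under Jefferson.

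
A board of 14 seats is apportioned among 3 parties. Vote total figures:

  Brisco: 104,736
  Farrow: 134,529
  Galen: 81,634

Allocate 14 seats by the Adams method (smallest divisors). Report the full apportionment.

Brisco: 4, Farrow: 6, Galen: 4

Standard divisor 320899/14 ≈ 22921.357; standard quotas: Brisco 4.569, Farrow 5.869, Galen 3.561.
Rounding up gives 5, 6, 4 = 15 seats, so the divisor must be adjusted.
With modified divisor 26500: modified quotas Brisco 3.952, Farrow 5.077, Galen 3.081.
Rounding up: Brisco 4, Farrow 6, Galen 4 (total 14).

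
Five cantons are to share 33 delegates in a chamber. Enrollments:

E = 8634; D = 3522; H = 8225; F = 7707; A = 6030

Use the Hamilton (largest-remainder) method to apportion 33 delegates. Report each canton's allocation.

Total 34118; standard divisor 34118/33 ≈ 1033.879.
Standard quotas: E 8.3511, D 3.4066, H 7.9555, F 7.4545, A 5.8324.
Lower quotas: E 8, D 3, H 7, F 7, A 5 (sum 30, leaving 3 seats).
Remainders in descending order: H 0.9555, A 0.8324, F 0.4545, D 0.4066, E 0.3511.
The surplus seats go to H, A, F.

E 8, D 3, H 8, F 8, A 6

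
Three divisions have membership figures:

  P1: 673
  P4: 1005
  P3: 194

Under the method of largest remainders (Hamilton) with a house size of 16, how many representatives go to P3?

The standard divisor is 1872/16 = 117.
Standard quotas: P1 5.752, P4 8.590, P3 1.658.
Lower quotas: P1 5, P4 8, P3 1 (sum 14, leaving 2 seats).
Remainders in descending order: P1 0.752, P3 0.658, P4 0.590.
Largest remainders: P1, P3 receive the extra seats.
P3 receives 2.

2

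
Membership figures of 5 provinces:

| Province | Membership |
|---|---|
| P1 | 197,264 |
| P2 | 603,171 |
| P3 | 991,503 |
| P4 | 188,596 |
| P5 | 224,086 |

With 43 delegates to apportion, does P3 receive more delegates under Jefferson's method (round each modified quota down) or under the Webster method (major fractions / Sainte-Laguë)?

Jefferson

Jefferson: P1 4, P2 12, P3 20, P4 3, P5 4.
Webster: P1 4, P2 12, P3 19, P4 4, P5 4.
P3 gets 20 under Jefferson and 19 under Webster.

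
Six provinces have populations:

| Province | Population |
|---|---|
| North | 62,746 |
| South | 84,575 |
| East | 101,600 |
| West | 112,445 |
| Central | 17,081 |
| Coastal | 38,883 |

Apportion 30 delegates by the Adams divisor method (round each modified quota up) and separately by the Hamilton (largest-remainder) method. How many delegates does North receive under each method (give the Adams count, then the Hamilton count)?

4 and 5

Adams: North 4, South 6, East 7, West 8, Central 2, Coastal 3.
Hamilton: North 5, South 6, East 7, West 8, Central 1, Coastal 3.
North gets 4 under Adams and 5 under Hamilton.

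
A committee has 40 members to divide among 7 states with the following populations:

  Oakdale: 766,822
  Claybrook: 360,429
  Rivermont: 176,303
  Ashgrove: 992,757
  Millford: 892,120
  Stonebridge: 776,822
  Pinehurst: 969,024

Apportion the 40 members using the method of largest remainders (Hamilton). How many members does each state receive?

Oakdale 6, Claybrook 3, Rivermont 2, Ashgrove 8, Millford 7, Stonebridge 6, Pinehurst 8

Standard divisor: 4934277 ÷ 40 ≈ 123356.925.
Standard quotas: Oakdale 6.2163, Claybrook 2.9218, Rivermont 1.4292, Ashgrove 8.0478, Millford 7.2320, Stonebridge 6.2974, Pinehurst 7.8554.
Lower quotas: Oakdale 6, Claybrook 2, Rivermont 1, Ashgrove 8, Millford 7, Stonebridge 6, Pinehurst 7 (sum 37, leaving 3 seats).
Remainders in descending order: Claybrook 0.9218, Pinehurst 0.8554, Rivermont 0.4292, Stonebridge 0.2974, Millford 0.2320, Oakdale 0.2163, Ashgrove 0.0478.
The surplus seats go to Claybrook, Pinehurst, Rivermont.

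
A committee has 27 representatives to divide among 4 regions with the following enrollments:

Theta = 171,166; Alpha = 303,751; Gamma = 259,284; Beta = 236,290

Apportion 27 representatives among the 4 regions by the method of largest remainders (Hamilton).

Standard divisor: 970491 ÷ 27 ≈ 35944.111.
Standard quotas: Theta 4.7620, Alpha 8.4506, Gamma 7.2135, Beta 6.5738.
Lower quotas: Theta 4, Alpha 8, Gamma 7, Beta 6 (sum 25, leaving 2 seats).
Remainders in descending order: Theta 0.7620, Beta 0.5738, Alpha 0.4506, Gamma 0.2135.
Largest remainders: Theta, Beta receive the extra seats.

Theta 5, Alpha 8, Gamma 7, Beta 7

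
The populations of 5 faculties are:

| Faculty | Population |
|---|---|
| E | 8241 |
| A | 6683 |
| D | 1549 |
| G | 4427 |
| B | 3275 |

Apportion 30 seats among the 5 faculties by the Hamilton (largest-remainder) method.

Standard divisor: 24175 ÷ 30 ≈ 805.833.
Standard quotas: E 10.2267, A 8.2933, D 1.9222, G 5.4937, B 4.0641.
Lower quotas: E 10, A 8, D 1, G 5, B 4 (sum 28, leaving 2 seats).
Remainders in descending order: D 0.9222, G 0.4937, A 0.2933, E 0.2267, B 0.0641.
The surplus seats go to D, G.

E 10, A 8, D 2, G 6, B 4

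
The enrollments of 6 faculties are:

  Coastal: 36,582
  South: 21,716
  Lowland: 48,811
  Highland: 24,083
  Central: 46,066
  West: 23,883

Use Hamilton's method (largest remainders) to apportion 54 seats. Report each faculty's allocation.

Total 201141; standard divisor 201141/54 ≈ 3724.833.
Standard quotas: Coastal 9.8211, South 5.8301, Lowland 13.1042, Highland 6.4655, Central 12.3673, West 6.4118.
Lower quotas: Coastal 9, South 5, Lowland 13, Highland 6, Central 12, West 6 (sum 51, leaving 3 seats).
Remainders in descending order: South 0.8301, Coastal 0.8211, Highland 0.4655, West 0.4118, Central 0.3673, Lowland 0.1042.
The surplus seats go to South, Coastal, Highland.

Coastal 10, South 6, Lowland 13, Highland 7, Central 12, West 6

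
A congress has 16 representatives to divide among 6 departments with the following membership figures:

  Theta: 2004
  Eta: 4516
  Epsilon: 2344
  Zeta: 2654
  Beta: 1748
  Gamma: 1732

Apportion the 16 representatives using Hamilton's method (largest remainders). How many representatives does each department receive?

Standard divisor: 14998 ÷ 16 ≈ 937.375.
Standard quotas: Theta 2.138, Eta 4.818, Epsilon 2.501, Zeta 2.831, Beta 1.865, Gamma 1.848.
Lower quotas: Theta 2, Eta 4, Epsilon 2, Zeta 2, Beta 1, Gamma 1 (sum 12, leaving 4 seats).
Remainders in descending order: Beta 0.865, Gamma 0.848, Zeta 0.831, Eta 0.818, Epsilon 0.501, Theta 0.138.
The surplus seats go to Beta, Gamma, Zeta, Eta.

Theta=2, Eta=5, Epsilon=2, Zeta=3, Beta=2, Gamma=2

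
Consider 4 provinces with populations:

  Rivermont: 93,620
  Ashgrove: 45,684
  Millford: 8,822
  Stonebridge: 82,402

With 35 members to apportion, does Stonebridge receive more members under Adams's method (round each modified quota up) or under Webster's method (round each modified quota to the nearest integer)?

Adams: Rivermont 14, Ashgrove 7, Millford 2, Stonebridge 12.
Webster: Rivermont 14, Ashgrove 7, Millford 1, Stonebridge 13.
Stonebridge gets 12 under Adams and 13 under Webster.

Webster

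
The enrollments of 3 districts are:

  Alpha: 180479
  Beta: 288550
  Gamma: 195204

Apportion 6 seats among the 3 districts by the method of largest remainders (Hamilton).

Standard divisor: 664233 ÷ 6 ≈ 110705.5.
Standard quotas: Alpha 1.6303, Beta 2.6065, Gamma 1.7633.
Lower quotas: Alpha 1, Beta 2, Gamma 1 (sum 4, leaving 2 seats).
Remainders in descending order: Gamma 0.7633, Alpha 0.6303, Beta 0.6065.
Largest remainders: Gamma, Alpha receive the extra seats.

Alpha 2, Beta 2, Gamma 2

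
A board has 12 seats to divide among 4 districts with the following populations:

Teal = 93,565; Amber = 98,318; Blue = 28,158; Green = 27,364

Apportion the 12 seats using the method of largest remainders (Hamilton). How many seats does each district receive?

Standard divisor: 247405 ÷ 12 ≈ 20617.083.
Standard quotas: Teal 4.5382, Amber 4.7688, Blue 1.3658, Green 1.3272.
Lower quotas: Teal 4, Amber 4, Blue 1, Green 1 (sum 10, leaving 2 seats).
Remainders in descending order: Amber 0.7688, Teal 0.5382, Blue 0.3658, Green 0.3272.
The surplus seats go to Amber, Teal.

Teal: 5; Amber: 5; Blue: 1; Green: 1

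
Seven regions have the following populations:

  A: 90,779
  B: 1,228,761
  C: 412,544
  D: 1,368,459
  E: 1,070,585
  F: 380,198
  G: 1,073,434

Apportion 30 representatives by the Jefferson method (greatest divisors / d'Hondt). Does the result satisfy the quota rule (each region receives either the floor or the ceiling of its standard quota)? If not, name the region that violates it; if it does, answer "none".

none

Standard quotas: A 0.484, B 6.554, C 2.200, D 7.299, E 5.710, F 2.028, G 5.725.
Jefferson allocation: A 0, B 7, C 2, D 7, E 6, F 2, G 6.
Every allocation lies between the lower and upper quota.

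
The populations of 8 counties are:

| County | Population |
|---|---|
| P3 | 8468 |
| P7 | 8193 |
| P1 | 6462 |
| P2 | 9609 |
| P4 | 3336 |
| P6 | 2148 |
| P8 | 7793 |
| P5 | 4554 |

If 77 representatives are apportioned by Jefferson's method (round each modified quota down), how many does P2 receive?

Standard divisor 50563/77 ≈ 656.662; standard quotas: P3 12.896, P7 12.477, P1 9.841, P2 14.633, P4 5.080, P6 3.271, P8 11.868, P5 6.935.
Rounding down gives 12, 12, 9, 14, 5, 3, 11, 6 = 72 seats, so the divisor must be adjusted.
With modified divisor 635: modified quotas P3 13.335, P7 12.902, P1 10.176, P2 15.132, P4 5.254, P6 3.383, P8 12.272, P5 7.172.
Rounding down: P3 13, P7 12, P1 10, P2 15, P4 5, P6 3, P8 12, P5 7 (total 77).
P2 receives 15.

15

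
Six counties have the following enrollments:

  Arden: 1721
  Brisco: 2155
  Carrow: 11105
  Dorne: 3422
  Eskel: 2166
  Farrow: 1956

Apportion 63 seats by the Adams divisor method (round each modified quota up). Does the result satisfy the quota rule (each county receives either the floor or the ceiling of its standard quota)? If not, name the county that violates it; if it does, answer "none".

Carrow

Standard quotas: Arden 4.813, Brisco 6.027, Carrow 31.059, Dorne 9.571, Eskel 6.058, Farrow 5.471.
Adams allocation: Arden 5, Brisco 6, Carrow 30, Dorne 10, Eskel 6, Farrow 6.
Carrow has quota 31.059 (lower 31, upper 32) but receives 30 — outside the quota interval.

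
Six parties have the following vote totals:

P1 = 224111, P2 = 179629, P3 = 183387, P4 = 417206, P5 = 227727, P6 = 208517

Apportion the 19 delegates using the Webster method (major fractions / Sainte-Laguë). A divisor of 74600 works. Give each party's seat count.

P1: 3; P2: 2; P3: 2; P4: 6; P5: 3; P6: 3

With modified divisor 74600: modified quotas P1 3.004, P2 2.408, P3 2.458, P4 5.593, P5 3.053, P6 2.795.
Rounding to the nearest integer: P1 3, P2 2, P3 2, P4 6, P5 3, P6 3 (total 19).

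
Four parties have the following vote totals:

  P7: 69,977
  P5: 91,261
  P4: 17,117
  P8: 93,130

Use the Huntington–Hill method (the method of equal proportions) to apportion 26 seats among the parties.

With divisor 10776: modified quotas P7 6.494, P5 8.469, P4 1.588, P8 8.642.
Geometric-mean thresholds: P7 √(6·7)=6.481, P5 √(8·9)=8.485, P4 √(1·2)=1.414, P8 √(8·9)=8.485.
Each quota rounded against its threshold gives P7 7, P5 8, P4 2, P8 9 (total 26).

P7 7, P5 8, P4 2, P8 9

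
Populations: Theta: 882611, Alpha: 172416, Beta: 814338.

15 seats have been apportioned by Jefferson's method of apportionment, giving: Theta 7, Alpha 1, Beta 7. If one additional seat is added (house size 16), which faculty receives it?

Theta

Priority for the next seat is population ÷ (current seats + 1).
Priorities: Theta 110326.375, Alpha 86208.000, Beta 101792.250.
Highest priority: Theta.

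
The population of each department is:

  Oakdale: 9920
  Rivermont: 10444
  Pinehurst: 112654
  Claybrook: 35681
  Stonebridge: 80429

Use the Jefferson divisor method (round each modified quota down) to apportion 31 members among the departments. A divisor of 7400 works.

With modified divisor 7400: modified quotas Oakdale 1.341, Rivermont 1.411, Pinehurst 15.224, Claybrook 4.822, Stonebridge 10.869.
Rounding down: Oakdale 1, Rivermont 1, Pinehurst 15, Claybrook 4, Stonebridge 10 (total 31).

Oakdale 1, Rivermont 1, Pinehurst 15, Claybrook 4, Stonebridge 10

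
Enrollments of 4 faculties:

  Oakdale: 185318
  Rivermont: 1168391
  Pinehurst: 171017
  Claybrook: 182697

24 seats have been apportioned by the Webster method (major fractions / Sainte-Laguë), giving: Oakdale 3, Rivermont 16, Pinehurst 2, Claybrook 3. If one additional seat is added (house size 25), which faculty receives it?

Priority for the next seat is population ÷ (current seats + 0.5).
Priorities: Oakdale 52948.000, Rivermont 70811.576, Pinehurst 68406.800, Claybrook 52199.143.
Highest priority: Rivermont.

Rivermont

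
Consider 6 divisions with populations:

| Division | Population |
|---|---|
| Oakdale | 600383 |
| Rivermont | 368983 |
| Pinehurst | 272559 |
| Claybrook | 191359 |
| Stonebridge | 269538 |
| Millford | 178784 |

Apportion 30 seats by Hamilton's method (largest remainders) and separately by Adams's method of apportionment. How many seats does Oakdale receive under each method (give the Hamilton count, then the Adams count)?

Hamilton: Oakdale 10, Rivermont 6, Pinehurst 4, Claybrook 3, Stonebridge 4, Millford 3.
Adams: Oakdale 9, Rivermont 6, Pinehurst 5, Claybrook 3, Stonebridge 4, Millford 3.
Oakdale gets 10 under Hamilton and 9 under Adams.

10 and 9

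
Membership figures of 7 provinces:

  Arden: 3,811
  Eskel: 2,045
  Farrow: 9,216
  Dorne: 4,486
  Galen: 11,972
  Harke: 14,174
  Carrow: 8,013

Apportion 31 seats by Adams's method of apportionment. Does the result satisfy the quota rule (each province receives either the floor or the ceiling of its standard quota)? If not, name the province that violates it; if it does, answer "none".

Standard quotas: Arden 2.199, Eskel 1.180, Farrow 5.319, Dorne 2.589, Galen 6.909, Harke 8.180, Carrow 4.624.
Adams allocation: Arden 2, Eskel 2, Farrow 5, Dorne 3, Galen 6, Harke 8, Carrow 5.
Every allocation lies between the lower and upper quota.

none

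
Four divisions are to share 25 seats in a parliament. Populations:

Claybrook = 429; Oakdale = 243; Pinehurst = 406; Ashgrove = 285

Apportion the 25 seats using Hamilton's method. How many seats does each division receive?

Claybrook 8; Oakdale 5; Pinehurst 7; Ashgrove 5

The standard divisor is 1363/25 ≈ 54.52.
Standard quotas: Claybrook 7.869, Oakdale 4.457, Pinehurst 7.447, Ashgrove 5.227.
Lower quotas: Claybrook 7, Oakdale 4, Pinehurst 7, Ashgrove 5 (sum 23, leaving 2 seats).
Remainders in descending order: Claybrook 0.869, Oakdale 0.457, Pinehurst 0.447, Ashgrove 0.227.
The surplus seats go to Claybrook, Oakdale.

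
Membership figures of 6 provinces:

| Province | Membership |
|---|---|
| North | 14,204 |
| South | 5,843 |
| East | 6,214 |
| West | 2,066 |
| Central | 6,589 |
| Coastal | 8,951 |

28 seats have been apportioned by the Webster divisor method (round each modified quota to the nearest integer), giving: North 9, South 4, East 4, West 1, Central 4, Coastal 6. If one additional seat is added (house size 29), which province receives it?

Priority for the next seat is population ÷ (current seats + 0.5).
Priorities: North 1495.158, South 1298.444, East 1380.889, West 1377.333, Central 1464.222, Coastal 1377.077.
Highest priority: North.

North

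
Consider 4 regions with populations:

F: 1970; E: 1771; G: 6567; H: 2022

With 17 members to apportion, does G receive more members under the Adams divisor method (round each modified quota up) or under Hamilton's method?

Adams: F 3, E 3, G 8, H 3.
Hamilton: F 3, E 2, G 9, H 3.
G gets 8 under Adams and 9 under Hamilton.

Hamilton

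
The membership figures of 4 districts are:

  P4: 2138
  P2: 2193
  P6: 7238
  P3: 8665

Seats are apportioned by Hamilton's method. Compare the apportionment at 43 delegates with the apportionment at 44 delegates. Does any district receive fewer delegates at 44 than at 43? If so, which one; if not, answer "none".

At 43 seats: P4 5, P2 5, P6 15, P3 18.
At 44 seats: P4 4, P2 5, P6 16, P3 19.
P4 drops from 5 to 4.

P4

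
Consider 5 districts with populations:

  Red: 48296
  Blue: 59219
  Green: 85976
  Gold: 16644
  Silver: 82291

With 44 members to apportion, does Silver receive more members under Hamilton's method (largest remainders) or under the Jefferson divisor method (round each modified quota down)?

Hamilton: Red 7, Blue 9, Green 13, Gold 3, Silver 12.
Jefferson: Red 7, Blue 9, Green 13, Gold 2, Silver 13.
Silver gets 12 under Hamilton and 13 under Jefferson.

Jefferson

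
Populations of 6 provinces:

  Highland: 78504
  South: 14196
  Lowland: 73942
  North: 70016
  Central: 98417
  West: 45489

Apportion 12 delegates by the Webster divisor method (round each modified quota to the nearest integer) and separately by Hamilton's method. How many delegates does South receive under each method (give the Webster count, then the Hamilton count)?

0 and 1

Webster: Highland 3, South 0, Lowland 2, North 2, Central 3, West 2.
Hamilton: Highland 3, South 1, Lowland 2, North 2, Central 3, West 1.
South gets 0 under Webster and 1 under Hamilton.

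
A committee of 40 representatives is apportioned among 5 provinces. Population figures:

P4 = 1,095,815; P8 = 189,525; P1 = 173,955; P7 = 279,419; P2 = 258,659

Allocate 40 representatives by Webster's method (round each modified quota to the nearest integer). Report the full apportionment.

Standard divisor 1997373/40 ≈ 49934.325; standard quotas: P4 21.945, P8 3.795, P1 3.484, P7 5.596, P2 5.180.
Rounding to the nearest integer gives P4 22, P8 4, P1 3, P7 6, P2 5 — total 40, matching the house size, so no adjustment is needed.

P4 22; P8 4; P1 3; P7 6; P2 5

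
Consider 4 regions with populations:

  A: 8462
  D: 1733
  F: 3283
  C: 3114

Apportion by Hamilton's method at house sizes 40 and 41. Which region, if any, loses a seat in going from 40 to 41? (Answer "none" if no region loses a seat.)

none

At 40 seats: A 20, D 4, F 8, C 8.
At 41 seats: A 21, D 4, F 8, C 8.
No region's allocation decreased.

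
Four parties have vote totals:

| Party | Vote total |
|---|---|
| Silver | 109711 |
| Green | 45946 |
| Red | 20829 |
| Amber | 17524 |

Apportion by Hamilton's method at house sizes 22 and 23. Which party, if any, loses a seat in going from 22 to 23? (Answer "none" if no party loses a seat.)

At 22 seats: Silver 13, Green 5, Red 2, Amber 2.
At 23 seats: Silver 13, Green 5, Red 3, Amber 2.
No party's allocation decreased.

none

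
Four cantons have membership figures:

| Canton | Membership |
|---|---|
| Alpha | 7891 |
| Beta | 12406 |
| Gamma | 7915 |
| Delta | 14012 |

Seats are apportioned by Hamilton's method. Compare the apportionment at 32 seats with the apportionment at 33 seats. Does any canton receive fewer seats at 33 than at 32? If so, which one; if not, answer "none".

At 32 seats: Alpha 6, Beta 9, Gamma 6, Delta 11.
At 33 seats: Alpha 6, Beta 10, Gamma 6, Delta 11.
No canton's allocation decreased.

none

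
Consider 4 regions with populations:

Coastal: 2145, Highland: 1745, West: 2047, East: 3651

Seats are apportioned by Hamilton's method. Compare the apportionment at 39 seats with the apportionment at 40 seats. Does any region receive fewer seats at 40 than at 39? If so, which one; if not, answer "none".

none

At 39 seats: Coastal 9, Highland 7, West 8, East 15.
At 40 seats: Coastal 9, Highland 7, West 9, East 15.
No region's allocation decreased.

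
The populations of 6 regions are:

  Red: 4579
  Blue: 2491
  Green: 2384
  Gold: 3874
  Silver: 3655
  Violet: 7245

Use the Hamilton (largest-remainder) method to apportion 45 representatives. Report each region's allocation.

Red=9, Blue=5, Green=4, Gold=7, Silver=7, Violet=13

Total 24228; standard divisor 24228/45 ≈ 538.4.
Standard quotas: Red 8.5048, Blue 4.6267, Green 4.4279, Gold 7.1954, Silver 6.7886, Violet 13.4565.
Lower quotas: Red 8, Blue 4, Green 4, Gold 7, Silver 6, Violet 13 (sum 42, leaving 3 seats).
Remainders in descending order: Silver 0.7886, Blue 0.6267, Red 0.5048, Violet 0.4565, Green 0.4279, Gold 0.1954.
Largest remainders: Silver, Blue, Red receive the extra seats.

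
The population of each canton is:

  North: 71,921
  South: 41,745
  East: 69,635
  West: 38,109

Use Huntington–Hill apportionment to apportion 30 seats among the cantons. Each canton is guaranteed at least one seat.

North 10, South 6, East 9, West 5

With divisor 7461: modified quotas North 9.640, South 5.595, East 9.333, West 5.108.
Geometric-mean thresholds: North √(9·10)=9.487, South √(5·6)=5.477, East √(9·10)=9.487, West √(5·6)=5.477.
Each quota rounded against its threshold gives North 10, South 6, East 9, West 5 (total 30).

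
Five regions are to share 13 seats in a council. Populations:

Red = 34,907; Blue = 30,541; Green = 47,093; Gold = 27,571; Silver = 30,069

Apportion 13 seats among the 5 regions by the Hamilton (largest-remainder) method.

Red 3; Blue 2; Green 4; Gold 2; Silver 2

Standard divisor: 170181 ÷ 13 ≈ 13090.846.
Standard quotas: Red 2.6665, Blue 2.3330, Green 3.5974, Gold 2.1061, Silver 2.2969.
Lower quotas: Red 2, Blue 2, Green 3, Gold 2, Silver 2 (sum 11, leaving 2 seats).
Remainders in descending order: Red 0.6665, Green 0.5974, Blue 0.3330, Silver 0.2969, Gold 0.1061.
Largest remainders: Red, Green receive the extra seats.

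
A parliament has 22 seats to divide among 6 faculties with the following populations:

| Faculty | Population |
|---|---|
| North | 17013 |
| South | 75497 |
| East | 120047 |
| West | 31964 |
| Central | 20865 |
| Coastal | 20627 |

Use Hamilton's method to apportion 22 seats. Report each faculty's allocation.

North 1, South 6, East 9, West 2, Central 2, Coastal 2

The standard divisor is 286013/22 ≈ 13000.591.
Standard quotas: North 1.3086, South 5.8072, East 9.2340, West 2.4587, Central 1.6049, Coastal 1.5866.
Lower quotas: North 1, South 5, East 9, West 2, Central 1, Coastal 1 (sum 19, leaving 3 seats).
Remainders in descending order: South 0.8072, Central 0.6049, Coastal 0.5866, West 0.4587, North 0.3086, East 0.2340.
The surplus seats go to South, Central, Coastal.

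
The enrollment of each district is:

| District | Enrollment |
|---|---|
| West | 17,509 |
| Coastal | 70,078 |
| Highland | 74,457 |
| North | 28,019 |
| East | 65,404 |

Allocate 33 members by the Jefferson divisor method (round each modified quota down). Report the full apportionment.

Standard divisor 255467/33 ≈ 7741.424; standard quotas: West 2.262, Coastal 9.052, Highland 9.618, North 3.619, East 8.449.
Rounding down gives 2, 9, 9, 3, 8 = 31 seats, so the divisor must be adjusted.
With modified divisor 7100: modified quotas West 2.466, Coastal 9.870, Highland 10.487, North 3.946, East 9.212.
Rounding down: West 2, Coastal 9, Highland 10, North 3, East 9 (total 33).

West: 2; Coastal: 9; Highland: 10; North: 3; East: 9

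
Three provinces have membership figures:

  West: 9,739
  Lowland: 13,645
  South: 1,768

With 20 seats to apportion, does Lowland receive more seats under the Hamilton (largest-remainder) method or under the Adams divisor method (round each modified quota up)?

Hamilton: West 8, Lowland 11, South 1.
Adams: West 8, Lowland 10, South 2.
Lowland gets 11 under Hamilton and 10 under Adams.

Hamilton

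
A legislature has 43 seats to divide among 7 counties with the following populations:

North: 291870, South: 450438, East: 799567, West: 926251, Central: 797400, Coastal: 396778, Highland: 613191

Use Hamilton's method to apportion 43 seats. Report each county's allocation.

Standard divisor: 4275495 ÷ 43 ≈ 99430.116.
Standard quotas: North 2.9354, South 4.5302, East 8.0415, West 9.3156, Central 8.0197, Coastal 3.9905, Highland 6.1671.
Lower quotas: North 2, South 4, East 8, West 9, Central 8, Coastal 3, Highland 6 (sum 40, leaving 3 seats).
Remainders in descending order: Coastal 0.9905, North 0.9354, South 0.5302, West 0.3156, Highland 0.1671, East 0.0415, Central 0.0197.
Largest remainders: Coastal, North, South receive the extra seats.

North: 3, South: 5, East: 8, West: 9, Central: 8, Coastal: 4, Highland: 6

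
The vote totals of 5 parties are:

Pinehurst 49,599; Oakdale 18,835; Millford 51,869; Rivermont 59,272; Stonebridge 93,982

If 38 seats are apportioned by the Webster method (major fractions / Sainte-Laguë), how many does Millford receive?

Standard divisor 273557/38 ≈ 7198.868; standard quotas: Pinehurst 6.890, Oakdale 2.616, Millford 7.205, Rivermont 8.234, Stonebridge 13.055.
Rounding to the nearest integer gives Pinehurst 7, Oakdale 3, Millford 7, Rivermont 8, Stonebridge 13 — total 38, matching the house size, so no adjustment is needed.
Millford receives 7.

7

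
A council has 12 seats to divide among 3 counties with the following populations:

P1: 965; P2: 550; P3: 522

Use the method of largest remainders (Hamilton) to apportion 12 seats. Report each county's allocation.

P1=6, P2=3, P3=3

Standard divisor: 2037 ÷ 12 ≈ 169.75.
Standard quotas: P1 5.685, P2 3.240, P3 3.075.
Lower quotas: P1 5, P2 3, P3 3 (sum 11, leaving 1 seat).
Remainders in descending order: P1 0.685, P2 0.240, P3 0.075.
Largest remainder: P1 receives the extra seat.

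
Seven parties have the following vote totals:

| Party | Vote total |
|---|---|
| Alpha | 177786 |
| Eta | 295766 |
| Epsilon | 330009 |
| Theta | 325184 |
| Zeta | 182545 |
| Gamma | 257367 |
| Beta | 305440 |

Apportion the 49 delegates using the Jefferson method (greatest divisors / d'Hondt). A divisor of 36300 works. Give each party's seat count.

With modified divisor 36300: modified quotas Alpha 4.898, Eta 8.148, Epsilon 9.091, Theta 8.958, Zeta 5.029, Gamma 7.090, Beta 8.414.
Rounding down: Alpha 4, Eta 8, Epsilon 9, Theta 8, Zeta 5, Gamma 7, Beta 8 (total 49).

Alpha 4, Eta 8, Epsilon 9, Theta 8, Zeta 5, Gamma 7, Beta 8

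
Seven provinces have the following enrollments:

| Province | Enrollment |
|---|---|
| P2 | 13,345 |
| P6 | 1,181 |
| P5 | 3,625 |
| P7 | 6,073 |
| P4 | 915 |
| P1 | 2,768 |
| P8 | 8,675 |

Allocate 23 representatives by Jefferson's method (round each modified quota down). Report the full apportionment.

Standard divisor 36582/23 ≈ 1590.522; standard quotas: P2 8.390, P6 0.743, P5 2.279, P7 3.818, P4 0.575, P1 1.740, P8 5.454.
Rounding down gives 8, 0, 2, 3, 0, 1, 5 = 19 seats, so the divisor must be adjusted.
With modified divisor 1360: modified quotas P2 9.812, P6 0.868, P5 2.665, P7 4.465, P4 0.673, P1 2.035, P8 6.379.
Rounding down: P2 9, P6 0, P5 2, P7 4, P4 0, P1 2, P8 6 (total 23).

P2 9; P6 0; P5 2; P7 4; P4 0; P1 2; P8 6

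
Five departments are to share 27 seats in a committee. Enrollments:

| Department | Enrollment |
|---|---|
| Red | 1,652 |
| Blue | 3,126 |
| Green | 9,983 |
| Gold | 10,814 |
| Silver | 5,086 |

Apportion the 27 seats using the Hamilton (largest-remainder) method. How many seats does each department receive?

The standard divisor is 30661/27 ≈ 1135.593.
Standard quotas: Red 1.4547, Blue 2.7527, Green 8.7910, Gold 9.5228, Silver 4.4787.
Lower quotas: Red 1, Blue 2, Green 8, Gold 9, Silver 4 (sum 24, leaving 3 seats).
Remainders in descending order: Green 0.7910, Blue 0.7527, Gold 0.5228, Silver 0.4787, Red 0.4547.
The surplus seats go to Green, Blue, Gold.

Red 1, Blue 3, Green 9, Gold 10, Silver 4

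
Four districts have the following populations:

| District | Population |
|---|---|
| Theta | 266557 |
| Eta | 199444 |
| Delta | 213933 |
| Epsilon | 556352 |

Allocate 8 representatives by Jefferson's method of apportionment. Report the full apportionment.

Standard divisor 1236286/8 ≈ 154535.75; standard quotas: Theta 1.725, Eta 1.291, Delta 1.384, Epsilon 3.600.
Rounding down gives 1, 1, 1, 3 = 6 seats, so the divisor must be adjusted.
With modified divisor 122300: modified quotas Theta 2.180, Eta 1.631, Delta 1.749, Epsilon 4.549.
Rounding down: Theta 2, Eta 1, Delta 1, Epsilon 4 (total 8).

Theta: 2, Eta: 1, Delta: 1, Epsilon: 4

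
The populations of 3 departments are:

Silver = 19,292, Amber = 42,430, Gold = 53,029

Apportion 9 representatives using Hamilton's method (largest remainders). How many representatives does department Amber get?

Standard divisor: 114751 ÷ 9 ≈ 12750.111.
Standard quotas: Silver 1.5131, Amber 3.3278, Gold 4.1591.
Lower quotas: Silver 1, Amber 3, Gold 4 (sum 8, leaving 1 seat).
Remainders in descending order: Silver 0.5131, Amber 0.3278, Gold 0.1591.
The surplus seat goes to Silver.
Amber receives 3.

3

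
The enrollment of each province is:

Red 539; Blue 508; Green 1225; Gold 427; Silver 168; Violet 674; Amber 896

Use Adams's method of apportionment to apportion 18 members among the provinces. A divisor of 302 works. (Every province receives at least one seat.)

Red 2; Blue 2; Green 5; Gold 2; Silver 1; Violet 3; Amber 3

With modified divisor 302: modified quotas Red 1.785, Blue 1.682, Green 4.056, Gold 1.414, Silver 0.556, Violet 2.232, Amber 2.967.
Rounding up: Red 2, Blue 2, Green 5, Gold 2, Silver 1, Violet 3, Amber 3 (total 18).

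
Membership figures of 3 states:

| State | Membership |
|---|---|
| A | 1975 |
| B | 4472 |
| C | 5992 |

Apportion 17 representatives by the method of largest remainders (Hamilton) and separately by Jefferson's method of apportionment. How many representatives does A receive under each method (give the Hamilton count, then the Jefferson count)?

3 and 2

Hamilton: A 3, B 6, C 8.
Jefferson: A 2, B 6, C 9.
A gets 3 under Hamilton and 2 under Jefferson.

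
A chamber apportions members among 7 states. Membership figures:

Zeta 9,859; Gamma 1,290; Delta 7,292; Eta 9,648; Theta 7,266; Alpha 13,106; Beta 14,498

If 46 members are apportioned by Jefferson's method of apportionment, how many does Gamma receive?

Standard divisor 62959/46 ≈ 1368.674; standard quotas: Zeta 7.203, Gamma 0.943, Delta 5.328, Eta 7.049, Theta 5.309, Alpha 9.576, Beta 10.593.
Rounding down gives 7, 0, 5, 7, 5, 9, 10 = 43 seats, so the divisor must be adjusted.
With modified divisor 1260: modified quotas Zeta 7.825, Gamma 1.024, Delta 5.787, Eta 7.657, Theta 5.767, Alpha 10.402, Beta 11.506.
Rounding down: Zeta 7, Gamma 1, Delta 5, Eta 7, Theta 5, Alpha 10, Beta 11 (total 46).
Gamma receives 1.

1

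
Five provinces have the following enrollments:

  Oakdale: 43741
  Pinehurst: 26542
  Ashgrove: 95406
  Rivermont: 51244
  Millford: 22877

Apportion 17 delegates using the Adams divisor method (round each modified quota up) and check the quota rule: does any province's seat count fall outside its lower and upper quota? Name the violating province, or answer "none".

Standard quotas: Oakdale 3.101, Pinehurst 1.882, Ashgrove 6.763, Rivermont 3.633, Millford 1.622.
Adams allocation: Oakdale 3, Pinehurst 2, Ashgrove 6, Rivermont 4, Millford 2.
Every allocation lies between the lower and upper quota.

none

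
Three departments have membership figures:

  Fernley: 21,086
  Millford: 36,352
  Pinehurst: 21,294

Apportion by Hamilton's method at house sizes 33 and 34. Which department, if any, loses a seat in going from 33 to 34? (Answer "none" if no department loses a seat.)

At 33 seats: Fernley 9, Millford 15, Pinehurst 9.
At 34 seats: Fernley 9, Millford 16, Pinehurst 9.
No department's allocation decreased.

none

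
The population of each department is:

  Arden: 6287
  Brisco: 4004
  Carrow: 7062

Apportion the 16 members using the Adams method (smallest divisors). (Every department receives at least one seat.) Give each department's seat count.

Standard divisor 17353/16 ≈ 1084.562; standard quotas: Arden 5.797, Brisco 3.692, Carrow 6.511.
Rounding up gives 6, 4, 7 = 17 seats, so the divisor must be adjusted.
With modified divisor 1200: modified quotas Arden 5.239, Brisco 3.337, Carrow 5.885.
Rounding up: Arden 6, Brisco 4, Carrow 6 (total 16).

Arden 6, Brisco 4, Carrow 6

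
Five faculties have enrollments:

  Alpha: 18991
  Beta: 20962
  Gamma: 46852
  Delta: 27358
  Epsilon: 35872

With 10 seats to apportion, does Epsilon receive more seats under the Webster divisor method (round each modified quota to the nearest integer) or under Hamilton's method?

Webster

Webster: Alpha 1, Beta 1, Gamma 3, Delta 2, Epsilon 3.
Hamilton: Alpha 1, Beta 2, Gamma 3, Delta 2, Epsilon 2.
Epsilon gets 3 under Webster and 2 under Hamilton.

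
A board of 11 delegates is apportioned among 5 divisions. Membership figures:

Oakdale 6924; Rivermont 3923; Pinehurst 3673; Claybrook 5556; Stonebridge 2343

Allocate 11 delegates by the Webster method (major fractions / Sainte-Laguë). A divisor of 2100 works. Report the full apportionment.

Oakdale 3, Rivermont 2, Pinehurst 2, Claybrook 3, Stonebridge 1

With modified divisor 2100: modified quotas Oakdale 3.297, Rivermont 1.868, Pinehurst 1.749, Claybrook 2.646, Stonebridge 1.116.
Rounding to the nearest integer: Oakdale 3, Rivermont 2, Pinehurst 2, Claybrook 3, Stonebridge 1 (total 11).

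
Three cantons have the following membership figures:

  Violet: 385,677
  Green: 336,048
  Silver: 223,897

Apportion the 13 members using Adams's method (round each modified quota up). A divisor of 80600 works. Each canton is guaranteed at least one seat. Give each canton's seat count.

With modified divisor 80600: modified quotas Violet 4.785, Green 4.169, Silver 2.778.
Rounding up: Violet 5, Green 5, Silver 3 (total 13).

Violet 5; Green 5; Silver 3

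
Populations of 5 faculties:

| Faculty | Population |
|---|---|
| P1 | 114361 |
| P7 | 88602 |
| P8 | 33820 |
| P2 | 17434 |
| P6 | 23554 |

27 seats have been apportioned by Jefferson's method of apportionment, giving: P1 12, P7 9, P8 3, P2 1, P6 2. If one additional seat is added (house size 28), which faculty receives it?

Priority for the next seat is population ÷ (current seats + 1).
Priorities: P1 8797.000, P7 8860.200, P8 8455.000, P2 8717.000, P6 7851.333.
Highest priority: P7.

P7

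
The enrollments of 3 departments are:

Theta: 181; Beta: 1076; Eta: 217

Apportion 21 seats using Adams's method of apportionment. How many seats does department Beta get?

Standard divisor 1474/21 ≈ 70.19; standard quotas: Theta 2.579, Beta 15.330, Eta 3.092.
Rounding up gives 3, 16, 4 = 23 seats, so the divisor must be adjusted.
With modified divisor 75: modified quotas Theta 2.413, Beta 14.347, Eta 2.893.
Rounding up: Theta 3, Beta 15, Eta 3 (total 21).
Beta receives 15.

15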